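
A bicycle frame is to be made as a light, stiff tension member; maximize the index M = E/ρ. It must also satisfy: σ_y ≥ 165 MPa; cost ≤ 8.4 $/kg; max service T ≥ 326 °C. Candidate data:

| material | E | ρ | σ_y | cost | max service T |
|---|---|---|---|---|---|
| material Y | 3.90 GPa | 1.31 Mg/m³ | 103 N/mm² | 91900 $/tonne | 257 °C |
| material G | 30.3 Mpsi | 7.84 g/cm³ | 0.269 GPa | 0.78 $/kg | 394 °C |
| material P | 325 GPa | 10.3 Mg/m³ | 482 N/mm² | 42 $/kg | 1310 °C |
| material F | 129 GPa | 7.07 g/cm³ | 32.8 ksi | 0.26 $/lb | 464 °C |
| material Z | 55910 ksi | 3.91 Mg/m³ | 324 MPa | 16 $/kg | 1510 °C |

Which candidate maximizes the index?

Screen on constraints: σ_y ≥ 165 MPa; cost ≤ 8.4 $/kg; max service T ≥ 326 °C. Survivors: material G, material F.
Putting every candidate on a common basis:
  material G: E = 208.9 GPa, ρ = 7840 kg/m³
  material F: E = 129.0 GPa, ρ = 7070 kg/m³
  material G: M = 26.6 MN·m/kg
  material F: M = 18.2 MN·m/kg
Material G has the largest M.

material G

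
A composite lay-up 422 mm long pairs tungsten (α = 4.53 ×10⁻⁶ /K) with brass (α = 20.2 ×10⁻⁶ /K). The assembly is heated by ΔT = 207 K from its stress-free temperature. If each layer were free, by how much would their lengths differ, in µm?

1370 µm

Δα = |4.53 − 20.2|×10⁻⁶/K = 15.7×10⁻⁶/K.
ΔL_mismatch = Δα·L·ΔT = 15.7×10⁻⁶ × 422.0 mm × 207.0 K = 1370 µm.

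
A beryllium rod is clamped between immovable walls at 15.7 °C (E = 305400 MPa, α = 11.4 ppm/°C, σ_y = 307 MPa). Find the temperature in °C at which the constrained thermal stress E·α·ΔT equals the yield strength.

104 °C

E = 305400 MPa = 305.4 GPa.
E·α·ΔT = 307.0 MPa ⇒ ΔT = 307.0 / (305.4×10³ × 11.4×10⁻⁶) = 88.18 K.
T = 15.7 + 88.18 = 103.9 °C.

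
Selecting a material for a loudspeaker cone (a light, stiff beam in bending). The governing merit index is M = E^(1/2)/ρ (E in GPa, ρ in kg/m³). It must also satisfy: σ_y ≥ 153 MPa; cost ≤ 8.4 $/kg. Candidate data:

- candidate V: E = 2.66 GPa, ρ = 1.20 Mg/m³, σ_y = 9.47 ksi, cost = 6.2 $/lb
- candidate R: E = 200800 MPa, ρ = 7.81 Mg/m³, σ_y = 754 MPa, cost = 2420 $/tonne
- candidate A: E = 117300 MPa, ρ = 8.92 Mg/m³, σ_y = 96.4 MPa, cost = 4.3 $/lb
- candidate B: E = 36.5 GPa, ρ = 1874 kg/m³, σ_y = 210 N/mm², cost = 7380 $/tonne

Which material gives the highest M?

Screen on constraints: σ_y ≥ 153 MPa; cost ≤ 8.4 $/kg. Survivors: candidate R, candidate B.
Convert each candidate to consistent units, then evaluate M:
  candidate R: E = 200.8 GPa, ρ = 7810 kg/m³
  candidate B: E = 36.50 GPa, ρ = 1874 kg/m³
  candidate B: M = 3.22×10⁻³
  candidate R: M = 1.81×10⁻³
Candidate B has the largest M.

candidate B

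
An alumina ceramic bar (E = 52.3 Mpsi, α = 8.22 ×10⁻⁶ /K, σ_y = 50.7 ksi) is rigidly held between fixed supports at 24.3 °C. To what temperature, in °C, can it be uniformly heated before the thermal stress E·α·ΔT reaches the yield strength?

142 °C

E = 52.3 Mpsi = 360.6 GPa.
σ_y = 50.7 ksi = 349.6 MPa.
E·α·ΔT = 349.6 MPa ⇒ ΔT = 349.6 / (360.6×10³ × 8.22×10⁻⁶) = 117.9 K.
T = 24.3 + 117.9 = 142.2 °C.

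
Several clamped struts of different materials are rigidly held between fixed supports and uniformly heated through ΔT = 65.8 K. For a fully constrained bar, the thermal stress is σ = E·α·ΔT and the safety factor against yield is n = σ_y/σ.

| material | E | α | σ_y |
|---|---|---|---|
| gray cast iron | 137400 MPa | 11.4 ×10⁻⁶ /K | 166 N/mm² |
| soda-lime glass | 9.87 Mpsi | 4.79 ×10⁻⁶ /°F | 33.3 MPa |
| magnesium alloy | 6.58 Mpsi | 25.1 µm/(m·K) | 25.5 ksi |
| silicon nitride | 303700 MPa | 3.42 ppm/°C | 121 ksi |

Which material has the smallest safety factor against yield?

soda-lime glass

In consistent units (E in GPa, α in ×10⁻⁶/K, σ_y in MPa):
  gray cast iron: E = 137.4, α = 11.4, σ_y = 166.0 → σ = 103 MPa, n = 1.61
  soda-lime glass: E = 68.05, α = 8.62, σ_y = 33.30 → σ = 38.6 MPa, n = 0.863
  magnesium alloy: E = 45.37, α = 25.1, σ_y = 175.8 → σ = 74.9 MPa, n = 2.35
  silicon nitride: E = 303.7, α = 3.42, σ_y = 834.3 → σ = 68.3 MPa, n = 12.2
Smallest n: soda-lime glass with n = 0.863.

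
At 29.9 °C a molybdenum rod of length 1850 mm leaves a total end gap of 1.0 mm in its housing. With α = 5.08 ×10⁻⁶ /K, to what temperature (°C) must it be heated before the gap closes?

α·L₀·ΔT = 1.0 mm ⇒ ΔT = 1.0 / (5.08×10⁻⁶ × 1850.0) = 106.4 K.
T = 29.9 + 106.4 = 136.3 °C.

136 °C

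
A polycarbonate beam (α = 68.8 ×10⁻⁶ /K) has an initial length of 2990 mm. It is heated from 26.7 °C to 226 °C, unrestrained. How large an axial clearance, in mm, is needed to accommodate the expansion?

ΔT = 226 − 26.7 = 199.3 K.
ΔL = α·L₀·ΔT = 68.8×10⁻⁶ × 2990 mm × 199.3 K = 41.0 mm.

41.0 mm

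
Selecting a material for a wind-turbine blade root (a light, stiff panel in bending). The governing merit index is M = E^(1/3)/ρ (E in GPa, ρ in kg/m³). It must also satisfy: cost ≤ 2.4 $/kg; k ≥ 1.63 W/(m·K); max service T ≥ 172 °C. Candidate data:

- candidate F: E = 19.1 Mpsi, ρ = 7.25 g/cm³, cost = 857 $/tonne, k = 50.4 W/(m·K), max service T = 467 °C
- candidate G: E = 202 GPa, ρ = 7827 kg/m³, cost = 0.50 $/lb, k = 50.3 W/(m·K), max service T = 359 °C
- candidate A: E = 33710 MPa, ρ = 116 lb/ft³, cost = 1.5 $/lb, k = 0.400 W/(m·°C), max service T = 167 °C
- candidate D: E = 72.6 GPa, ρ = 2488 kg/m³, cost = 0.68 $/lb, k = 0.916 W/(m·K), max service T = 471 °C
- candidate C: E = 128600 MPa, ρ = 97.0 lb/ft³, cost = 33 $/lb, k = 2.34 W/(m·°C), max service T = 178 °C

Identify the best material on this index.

Screen on constraints: cost ≤ 2.4 $/kg; k ≥ 1.63 W/(m·K); max service T ≥ 172 °C. Survivors: candidate F, candidate G.
After converting to SI:
  candidate F: E = 131.7 GPa, ρ = 7250 kg/m³
  candidate G: E = 202.0 GPa, ρ = 7827 kg/m³
  candidate G: M = 0.750×10⁻³
  candidate F: M = 0.702×10⁻³
Highest index: candidate G.

candidate G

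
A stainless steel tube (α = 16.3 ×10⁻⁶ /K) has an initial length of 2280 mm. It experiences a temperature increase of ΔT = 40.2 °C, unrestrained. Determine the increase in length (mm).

1.49 mm

ΔL = α·L₀·ΔT = 16.3×10⁻⁶ × 2280 mm × 40.20 K = 1.49 mm.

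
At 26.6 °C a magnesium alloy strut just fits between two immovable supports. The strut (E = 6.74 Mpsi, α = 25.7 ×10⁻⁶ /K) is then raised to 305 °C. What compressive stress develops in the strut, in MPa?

E = 6.74 Mpsi = 46.47 GPa.
ΔT = 278.4 K. Constrained thermal stress σ = E·α·ΔT = 46.47×10³ MPa × 25.7×10⁻⁶ × 278.4 = 332 MPa (compressive).

332 MPa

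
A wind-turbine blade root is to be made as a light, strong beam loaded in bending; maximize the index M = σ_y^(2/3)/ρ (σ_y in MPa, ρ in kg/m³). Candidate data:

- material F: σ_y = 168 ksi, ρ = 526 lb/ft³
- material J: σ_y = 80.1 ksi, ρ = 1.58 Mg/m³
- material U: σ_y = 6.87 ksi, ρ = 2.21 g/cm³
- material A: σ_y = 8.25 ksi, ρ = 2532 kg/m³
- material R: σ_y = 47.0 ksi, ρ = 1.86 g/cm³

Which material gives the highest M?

Convert each candidate to consistent units, then evaluate M:
  material F: σ_y = 1158 MPa, ρ = 8426 kg/m³
  material J: σ_y = 552.3 MPa, ρ = 1580 kg/m³
  material U: σ_y = 47.37 MPa, ρ = 2210 kg/m³
  material A: σ_y = 56.88 MPa, ρ = 2532 kg/m³
  material R: σ_y = 324.1 MPa, ρ = 1860 kg/m³
  material J: M = 42.6×10⁻³
  material R: M = 25.4×10⁻³
  material F: M = 13.1×10⁻³
  material U: M = 5.92×10⁻³
  material A: M = 5.84×10⁻³
The maximum is for material J.

material J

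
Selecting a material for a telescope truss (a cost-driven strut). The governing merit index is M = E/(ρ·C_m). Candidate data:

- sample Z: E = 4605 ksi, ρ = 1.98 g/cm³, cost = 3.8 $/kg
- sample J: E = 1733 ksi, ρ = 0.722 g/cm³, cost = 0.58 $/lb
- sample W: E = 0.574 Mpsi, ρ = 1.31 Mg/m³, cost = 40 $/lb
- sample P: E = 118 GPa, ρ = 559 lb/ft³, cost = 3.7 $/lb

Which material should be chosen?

sample J

Convert each candidate to consistent units, then evaluate M:
  sample Z: E = 31.75 GPa, ρ = 1980 kg/m³, cost = 3.800 $/kg
  sample J: E = 11.95 GPa, ρ = 722.0 kg/m³, cost = 1.279 $/kg
  sample W: E = 3.958 GPa, ρ = 1310 kg/m³, cost = 88.18 $/kg
  sample P: E = 118.0 GPa, ρ = 8954 kg/m³, cost = 8.157 $/kg
  sample J: M = 12.9 MN·m per $
  sample Z: M = 4.22 MN·m per $
  sample P: M = 1.62 MN·m per $
  sample W: M = 0.0343 MN·m per $
Sample J ranks first.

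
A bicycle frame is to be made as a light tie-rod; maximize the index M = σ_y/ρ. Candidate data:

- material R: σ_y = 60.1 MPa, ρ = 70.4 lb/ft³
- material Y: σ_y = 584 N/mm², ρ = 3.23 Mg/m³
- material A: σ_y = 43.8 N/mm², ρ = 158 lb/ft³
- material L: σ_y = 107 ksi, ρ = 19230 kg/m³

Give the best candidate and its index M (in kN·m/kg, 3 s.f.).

Putting every candidate on a common basis:
  material R: σ_y = 60.10 MPa, ρ = 1128 kg/m³
  material Y: σ_y = 584.0 MPa, ρ = 3230 kg/m³
  material A: σ_y = 43.80 MPa, ρ = 2531 kg/m³
  material L: σ_y = 737.7 MPa, ρ = 19230 kg/m³
  material Y: M = 181 kN·m/kg
  material R: M = 53.3 kN·m/kg
  material L: M = 38.4 kN·m/kg
  material A: M = 17.3 kN·m/kg
Material Y ranks first.

material Y, M = 181 kN·m/kg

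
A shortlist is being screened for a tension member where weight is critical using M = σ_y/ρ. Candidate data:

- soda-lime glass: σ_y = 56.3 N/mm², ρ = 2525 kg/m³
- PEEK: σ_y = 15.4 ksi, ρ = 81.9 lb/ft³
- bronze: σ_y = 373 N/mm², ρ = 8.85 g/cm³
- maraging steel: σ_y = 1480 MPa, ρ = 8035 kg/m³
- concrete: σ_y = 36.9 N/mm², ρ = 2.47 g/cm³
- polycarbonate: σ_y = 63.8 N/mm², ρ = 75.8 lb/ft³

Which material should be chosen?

Putting every candidate on a common basis:
  soda-lime glass: σ_y = 56.30 MPa, ρ = 2525 kg/m³
  PEEK: σ_y = 106.2 MPa, ρ = 1312 kg/m³
  bronze: σ_y = 373.0 MPa, ρ = 8850 kg/m³
  maraging steel: σ_y = 1480 MPa, ρ = 8035 kg/m³
  concrete: σ_y = 36.90 MPa, ρ = 2470 kg/m³
  polycarbonate: σ_y = 63.80 MPa, ρ = 1214 kg/m³
  maraging steel: M = 184 kN·m/kg
  PEEK: M = 80.9 kN·m/kg
  polycarbonate: M = 52.5 kN·m/kg
  bronze: M = 42.1 kN·m/kg
  soda-lime glass: M = 22.3 kN·m/kg
  concrete: M = 14.9 kN·m/kg
Highest index: maraging steel.

maraging steel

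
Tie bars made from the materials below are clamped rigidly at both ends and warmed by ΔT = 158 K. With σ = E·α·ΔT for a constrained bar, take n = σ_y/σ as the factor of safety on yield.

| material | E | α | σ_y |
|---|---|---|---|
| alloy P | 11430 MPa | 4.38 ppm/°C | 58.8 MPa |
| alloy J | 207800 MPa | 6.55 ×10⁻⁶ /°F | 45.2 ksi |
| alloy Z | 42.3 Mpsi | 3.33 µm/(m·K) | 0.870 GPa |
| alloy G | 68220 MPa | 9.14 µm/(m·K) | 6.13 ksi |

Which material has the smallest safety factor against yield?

alloy G

Converting E to GPa, α to ×10⁻⁶/K, σ_y to MPa, then σ and n for each:
  alloy P: E = 11.43, α = 4.38, σ_y = 58.80 → σ = 7.91 MPa, n = 7.43
  alloy J: E = 207.8, α = 11.8, σ_y = 311.6 → σ = 387 MPa, n = 0.805
  alloy Z: E = 291.6, α = 3.33, σ_y = 870.0 → σ = 153 MPa, n = 5.67
  alloy G: E = 68.22, α = 9.14, σ_y = 42.26 → σ = 98.5 MPa, n = 0.429
The minimum is alloy G at n = 0.429.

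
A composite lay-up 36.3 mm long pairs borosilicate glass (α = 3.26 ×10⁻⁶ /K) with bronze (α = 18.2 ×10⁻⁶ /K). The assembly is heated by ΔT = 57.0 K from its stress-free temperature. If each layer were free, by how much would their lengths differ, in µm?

30.9 µm

Δα = |3.26 − 18.2|×10⁻⁶/K = 14.9×10⁻⁶/K.
ΔL_mismatch = Δα·L·ΔT = 14.9×10⁻⁶ × 36.3 mm × 57.0 K = 30.9 µm.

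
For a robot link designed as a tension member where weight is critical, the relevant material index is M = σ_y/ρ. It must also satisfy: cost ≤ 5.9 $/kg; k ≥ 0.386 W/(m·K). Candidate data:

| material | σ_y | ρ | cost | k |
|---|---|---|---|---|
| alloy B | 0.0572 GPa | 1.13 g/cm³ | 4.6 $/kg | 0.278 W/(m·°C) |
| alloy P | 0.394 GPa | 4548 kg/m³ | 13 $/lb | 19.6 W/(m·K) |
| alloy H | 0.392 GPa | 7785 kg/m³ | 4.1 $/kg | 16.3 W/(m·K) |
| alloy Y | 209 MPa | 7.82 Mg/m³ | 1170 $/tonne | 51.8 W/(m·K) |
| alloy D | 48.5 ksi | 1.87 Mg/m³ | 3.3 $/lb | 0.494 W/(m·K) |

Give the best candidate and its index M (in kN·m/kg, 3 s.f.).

Screen on constraints: cost ≤ 5.9 $/kg; k ≥ 0.386 W/(m·K). Survivors: alloy H, alloy Y.
In SI units:
  alloy H: σ_y = 392.0 MPa, ρ = 7785 kg/m³
  alloy Y: σ_y = 209.0 MPa, ρ = 7820 kg/m³
  alloy H: M = 50.4 kN·m/kg
  alloy Y: M = 26.7 kN·m/kg
Alloy H ranks first.

alloy H, M = 50.4 kN·m/kg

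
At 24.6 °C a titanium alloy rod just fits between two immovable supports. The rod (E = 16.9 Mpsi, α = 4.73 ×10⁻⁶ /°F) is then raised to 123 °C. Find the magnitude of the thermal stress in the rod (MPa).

E = 16.9 Mpsi = 116.5 GPa.
α = 4.73×10⁻⁶/°F × 9/5 = 8.51×10⁻⁶/K.
ΔT = 98.40 K. Constrained thermal stress σ = E·α·ΔT = 116.5×10³ MPa × 8.51×10⁻⁶ × 98.40 = 97.6 MPa (compressive).

97.6 MPa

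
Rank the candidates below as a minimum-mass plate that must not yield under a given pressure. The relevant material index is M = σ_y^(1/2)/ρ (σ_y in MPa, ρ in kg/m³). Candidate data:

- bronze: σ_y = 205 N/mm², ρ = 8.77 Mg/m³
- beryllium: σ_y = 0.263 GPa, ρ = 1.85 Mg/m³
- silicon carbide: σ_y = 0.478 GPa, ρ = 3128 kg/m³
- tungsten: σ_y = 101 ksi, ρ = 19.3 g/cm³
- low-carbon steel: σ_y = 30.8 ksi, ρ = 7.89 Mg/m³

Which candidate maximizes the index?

Convert each candidate to consistent units, then evaluate M:
  bronze: σ_y = 205.0 MPa, ρ = 8770 kg/m³
  beryllium: σ_y = 263.0 MPa, ρ = 1850 kg/m³
  silicon carbide: σ_y = 478.0 MPa, ρ = 3128 kg/m³
  tungsten: σ_y = 696.4 MPa, ρ = 19300 kg/m³
  low-carbon steel: σ_y = 212.4 MPa, ρ = 7890 kg/m³
  beryllium: M = 8.77×10⁻³
  silicon carbide: M = 6.99×10⁻³
  low-carbon steel: M = 1.85×10⁻³
  bronze: M = 1.63×10⁻³
  tungsten: M = 1.37×10⁻³
Highest index: beryllium.

beryllium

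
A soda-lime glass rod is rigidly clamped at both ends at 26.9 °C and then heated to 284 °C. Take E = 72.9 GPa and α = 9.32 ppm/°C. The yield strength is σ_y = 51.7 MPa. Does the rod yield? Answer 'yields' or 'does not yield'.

yields

ΔT = 257.1 K. Constrained thermal stress σ = E·α·ΔT = 72.90×10³ MPa × 9.32×10⁻⁶ × 257.1 = 175 MPa (compressive).
Compare to σ_y = 51.7 MPa: σ ≥ σ_y, so it yields.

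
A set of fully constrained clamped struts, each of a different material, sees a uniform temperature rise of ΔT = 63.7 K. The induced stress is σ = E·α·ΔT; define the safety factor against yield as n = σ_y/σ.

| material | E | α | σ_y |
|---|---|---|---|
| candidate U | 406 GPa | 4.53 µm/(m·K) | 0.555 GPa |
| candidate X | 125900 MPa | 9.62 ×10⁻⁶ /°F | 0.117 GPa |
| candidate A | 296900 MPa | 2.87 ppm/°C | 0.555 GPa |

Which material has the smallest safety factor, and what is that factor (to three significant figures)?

candidate X, n = 0.843

In consistent units (E in GPa, α in ×10⁻⁶/K, σ_y in MPa):
  candidate U: E = 406.0, α = 4.53, σ_y = 555.0 → σ = 117 MPa, n = 4.74
  candidate X: E = 125.9, α = 17.3, σ_y = 117.0 → σ = 139 MPa, n = 0.843
  candidate A: E = 296.9, α = 2.87, σ_y = 555.0 → σ = 54.3 MPa, n = 10.2
Candidate X has the lowest safety factor, n = 0.843.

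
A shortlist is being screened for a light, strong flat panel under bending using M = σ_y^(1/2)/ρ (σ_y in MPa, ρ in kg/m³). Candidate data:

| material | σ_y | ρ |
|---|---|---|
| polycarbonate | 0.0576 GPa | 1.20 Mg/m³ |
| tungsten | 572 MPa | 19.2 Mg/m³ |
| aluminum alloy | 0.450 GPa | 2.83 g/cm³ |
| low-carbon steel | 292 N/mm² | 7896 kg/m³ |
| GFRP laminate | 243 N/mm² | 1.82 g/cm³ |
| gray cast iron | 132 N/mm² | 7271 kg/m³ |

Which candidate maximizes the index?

After converting to SI:
  polycarbonate: σ_y = 57.60 MPa, ρ = 1200 kg/m³
  tungsten: σ_y = 572.0 MPa, ρ = 19200 kg/m³
  aluminum alloy: σ_y = 450.0 MPa, ρ = 2830 kg/m³
  low-carbon steel: σ_y = 292.0 MPa, ρ = 7896 kg/m³
  GFRP laminate: σ_y = 243.0 MPa, ρ = 1820 kg/m³
  gray cast iron: σ_y = 132.0 MPa, ρ = 7271 kg/m³
  GFRP laminate: M = 8.57×10⁻³
  aluminum alloy: M = 7.50×10⁻³
  polycarbonate: M = 6.32×10⁻³
  low-carbon steel: M = 2.16×10⁻³
  gray cast iron: M = 1.58×10⁻³
  tungsten: M = 1.25×10⁻³
The maximum is for GFRP laminate.

GFRP laminate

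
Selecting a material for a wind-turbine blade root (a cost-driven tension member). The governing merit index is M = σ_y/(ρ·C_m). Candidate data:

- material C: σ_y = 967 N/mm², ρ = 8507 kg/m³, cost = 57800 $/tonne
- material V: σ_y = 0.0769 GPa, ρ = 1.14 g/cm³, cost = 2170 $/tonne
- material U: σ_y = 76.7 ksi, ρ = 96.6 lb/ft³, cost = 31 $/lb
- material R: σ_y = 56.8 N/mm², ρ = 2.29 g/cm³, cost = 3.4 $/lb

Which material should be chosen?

material V

Normalizing units and computing the index:
  material C: σ_y = 967.0 MPa, ρ = 8507 kg/m³, cost = 57.80 $/kg
  material V: σ_y = 76.90 MPa, ρ = 1140 kg/m³, cost = 2.170 $/kg
  material U: σ_y = 528.8 MPa, ρ = 1547 kg/m³, cost = 68.34 $/kg
  material R: σ_y = 56.80 MPa, ρ = 2290 kg/m³, cost = 7.496 $/kg
  material V: M = 31.1 kN·m per $
  material U: M = 5.00 kN·m per $
  material R: M = 3.31 kN·m per $
  material C: M = 1.97 kN·m per $
Highest index: material V.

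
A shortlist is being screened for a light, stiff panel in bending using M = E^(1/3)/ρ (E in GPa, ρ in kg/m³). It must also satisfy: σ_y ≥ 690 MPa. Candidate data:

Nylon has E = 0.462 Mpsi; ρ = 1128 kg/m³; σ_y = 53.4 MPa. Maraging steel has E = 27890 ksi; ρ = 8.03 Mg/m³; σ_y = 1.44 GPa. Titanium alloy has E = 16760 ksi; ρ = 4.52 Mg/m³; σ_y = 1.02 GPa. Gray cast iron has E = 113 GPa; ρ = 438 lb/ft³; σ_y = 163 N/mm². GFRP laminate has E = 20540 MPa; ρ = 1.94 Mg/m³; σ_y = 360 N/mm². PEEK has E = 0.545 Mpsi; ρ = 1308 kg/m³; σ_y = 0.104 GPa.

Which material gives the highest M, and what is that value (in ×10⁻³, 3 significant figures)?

Screen on constraints: σ_y ≥ 690 MPa. Survivors: maraging steel, titanium alloy.
Convert each candidate to consistent units, then evaluate M:
  maraging steel: E = 192.3 GPa, ρ = 8030 kg/m³
  titanium alloy: E = 115.6 GPa, ρ = 4520 kg/m³
  titanium alloy: M = 1.08×10⁻³
  maraging steel: M = 0.719×10⁻³
The maximum is for titanium alloy.

titanium alloy, M = 1.08×10⁻³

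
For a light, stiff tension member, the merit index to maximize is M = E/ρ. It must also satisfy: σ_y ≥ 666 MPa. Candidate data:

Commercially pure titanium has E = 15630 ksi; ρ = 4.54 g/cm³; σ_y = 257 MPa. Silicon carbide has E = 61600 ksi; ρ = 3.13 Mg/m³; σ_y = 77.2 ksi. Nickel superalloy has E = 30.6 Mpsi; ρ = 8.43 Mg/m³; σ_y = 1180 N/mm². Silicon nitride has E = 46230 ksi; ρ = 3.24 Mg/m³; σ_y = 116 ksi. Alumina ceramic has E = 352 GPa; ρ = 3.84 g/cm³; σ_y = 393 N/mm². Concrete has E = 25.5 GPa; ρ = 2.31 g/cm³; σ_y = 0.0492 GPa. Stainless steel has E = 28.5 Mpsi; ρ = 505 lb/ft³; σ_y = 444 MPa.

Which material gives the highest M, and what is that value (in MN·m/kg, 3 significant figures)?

Screen on constraints: σ_y ≥ 666 MPa. Survivors: nickel superalloy, silicon nitride.
After converting to SI:
  nickel superalloy: E = 211.0 GPa, ρ = 8430 kg/m³
  silicon nitride: E = 318.7 GPa, ρ = 3240 kg/m³
  silicon nitride: M = 98.4 MN·m/kg
  nickel superalloy: M = 25.0 MN·m/kg
The maximum is for silicon nitride.

silicon nitride, M = 98.4 MN·m/kg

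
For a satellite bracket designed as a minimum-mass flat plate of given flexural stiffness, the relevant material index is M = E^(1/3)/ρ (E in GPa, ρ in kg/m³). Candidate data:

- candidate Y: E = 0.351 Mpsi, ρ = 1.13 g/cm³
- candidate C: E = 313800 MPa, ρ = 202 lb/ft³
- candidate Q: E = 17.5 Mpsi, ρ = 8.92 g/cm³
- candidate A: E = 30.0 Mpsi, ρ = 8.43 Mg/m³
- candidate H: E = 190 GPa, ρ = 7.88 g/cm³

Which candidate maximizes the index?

candidate C

In SI units:
  candidate Y: E = 2.420 GPa, ρ = 1130 kg/m³
  candidate C: E = 313.8 GPa, ρ = 3236 kg/m³
  candidate Q: E = 120.7 GPa, ρ = 8920 kg/m³
  candidate A: E = 206.8 GPa, ρ = 8430 kg/m³
  candidate H: E = 190.0 GPa, ρ = 7880 kg/m³
  candidate C: M = 2.10×10⁻³
  candidate Y: M = 1.19×10⁻³
  candidate H: M = 0.730×10⁻³
  candidate A: M = 0.702×10⁻³
  candidate Q: M = 0.554×10⁻³
Candidate C has the largest M.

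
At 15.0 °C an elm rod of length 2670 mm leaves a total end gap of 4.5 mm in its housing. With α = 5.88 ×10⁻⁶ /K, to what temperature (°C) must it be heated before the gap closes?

α·L₀·ΔT = 4.5 mm ⇒ ΔT = 4.5 / (5.88×10⁻⁶ × 2670.0) = 286.6 K.
T = 15.0 + 286.6 = 301.6 °C.

302 °C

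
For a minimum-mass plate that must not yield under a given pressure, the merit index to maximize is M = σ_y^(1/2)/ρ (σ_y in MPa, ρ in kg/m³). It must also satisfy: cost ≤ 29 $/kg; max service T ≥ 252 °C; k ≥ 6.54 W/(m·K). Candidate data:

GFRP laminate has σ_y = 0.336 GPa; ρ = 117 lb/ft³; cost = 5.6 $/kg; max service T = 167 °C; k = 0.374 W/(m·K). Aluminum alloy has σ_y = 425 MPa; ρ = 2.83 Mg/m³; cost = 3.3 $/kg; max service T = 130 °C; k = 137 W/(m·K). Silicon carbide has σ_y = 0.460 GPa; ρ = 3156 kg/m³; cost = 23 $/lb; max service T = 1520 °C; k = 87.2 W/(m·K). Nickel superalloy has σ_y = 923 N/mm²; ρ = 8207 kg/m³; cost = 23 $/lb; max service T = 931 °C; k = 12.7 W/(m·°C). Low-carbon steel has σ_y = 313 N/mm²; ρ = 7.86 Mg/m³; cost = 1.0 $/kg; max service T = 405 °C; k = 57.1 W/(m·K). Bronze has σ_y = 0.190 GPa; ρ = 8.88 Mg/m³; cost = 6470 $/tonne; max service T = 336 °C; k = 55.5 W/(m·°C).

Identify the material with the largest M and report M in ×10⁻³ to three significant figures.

low-carbon steel, M = 2.25×10⁻³

Screen on constraints: cost ≤ 29 $/kg; max service T ≥ 252 °C; k ≥ 6.54 W/(m·K). Survivors: low-carbon steel, bronze.
In SI units:
  low-carbon steel: σ_y = 313.0 MPa, ρ = 7860 kg/m³
  bronze: σ_y = 190.0 MPa, ρ = 8880 kg/m³
  low-carbon steel: M = 2.25×10⁻³
  bronze: M = 1.55×10⁻³
Low-carbon steel has the largest M.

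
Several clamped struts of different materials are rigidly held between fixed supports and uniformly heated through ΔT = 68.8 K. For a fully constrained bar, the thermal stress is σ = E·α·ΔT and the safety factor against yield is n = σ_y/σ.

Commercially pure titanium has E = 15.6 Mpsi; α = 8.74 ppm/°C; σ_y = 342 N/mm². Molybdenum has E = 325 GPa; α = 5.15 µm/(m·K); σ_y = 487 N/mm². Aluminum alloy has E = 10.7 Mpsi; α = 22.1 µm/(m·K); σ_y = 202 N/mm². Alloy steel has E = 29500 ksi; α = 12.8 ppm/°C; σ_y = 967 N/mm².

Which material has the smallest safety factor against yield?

Per material, after unit conversion:
  commercially pure titanium: E = 107.6, α = 8.74, σ_y = 342.0 → σ = 64.7 MPa, n = 5.29
  molybdenum: E = 325.0, α = 5.15, σ_y = 487.0 → σ = 115 MPa, n = 4.23
  aluminum alloy: E = 73.77, α = 22.1, σ_y = 202.0 → σ = 112 MPa, n = 1.80
  alloy steel: E = 203.4, α = 12.8, σ_y = 967.0 → σ = 179 MPa, n = 5.40
The minimum is aluminum alloy at n = 1.80.

aluminum alloy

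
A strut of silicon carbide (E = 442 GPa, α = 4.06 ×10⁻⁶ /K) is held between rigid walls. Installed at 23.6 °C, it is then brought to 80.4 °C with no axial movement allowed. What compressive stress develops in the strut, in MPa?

102 MPa

ΔT = 56.80 K. Constrained thermal stress σ = E·α·ΔT = 442.0×10³ MPa × 4.06×10⁻⁶ × 56.80 = 102 MPa (compressive).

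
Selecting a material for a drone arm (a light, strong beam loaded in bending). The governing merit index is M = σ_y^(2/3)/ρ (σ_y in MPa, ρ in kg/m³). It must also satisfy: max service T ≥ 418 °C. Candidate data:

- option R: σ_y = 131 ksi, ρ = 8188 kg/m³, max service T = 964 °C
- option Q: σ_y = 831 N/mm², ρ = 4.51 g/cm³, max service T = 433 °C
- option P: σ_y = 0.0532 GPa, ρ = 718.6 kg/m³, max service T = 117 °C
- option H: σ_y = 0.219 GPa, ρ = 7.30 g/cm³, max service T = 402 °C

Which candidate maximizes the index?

option Q

Screen on constraints: max service T ≥ 418 °C. Survivors: option R, option Q.
In SI units:
  option R: σ_y = 903.2 MPa, ρ = 8188 kg/m³
  option Q: σ_y = 831.0 MPa, ρ = 4510 kg/m³
  option Q: M = 19.6×10⁻³
  option R: M = 11.4×10⁻³
Option Q ranks first.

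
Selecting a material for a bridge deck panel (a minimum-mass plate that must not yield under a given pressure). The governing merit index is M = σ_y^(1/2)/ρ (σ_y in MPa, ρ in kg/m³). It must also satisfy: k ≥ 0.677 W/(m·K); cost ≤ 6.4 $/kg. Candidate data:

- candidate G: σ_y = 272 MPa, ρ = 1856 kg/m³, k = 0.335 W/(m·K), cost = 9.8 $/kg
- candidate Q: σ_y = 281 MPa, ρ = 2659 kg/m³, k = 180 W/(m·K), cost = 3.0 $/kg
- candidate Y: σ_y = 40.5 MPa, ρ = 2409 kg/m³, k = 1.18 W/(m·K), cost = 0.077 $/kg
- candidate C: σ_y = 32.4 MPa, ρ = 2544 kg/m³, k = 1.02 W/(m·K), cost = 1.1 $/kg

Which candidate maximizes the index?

Screen on constraints: k ≥ 0.677 W/(m·K); cost ≤ 6.4 $/kg. Survivors: candidate Q, candidate Y, candidate C.
Per-candidate index values:
  candidate Q: M = 6.30×10⁻³
  candidate Y: M = 2.64×10⁻³
  candidate C: M = 2.24×10⁻³
The maximum is for candidate Q.

candidate Q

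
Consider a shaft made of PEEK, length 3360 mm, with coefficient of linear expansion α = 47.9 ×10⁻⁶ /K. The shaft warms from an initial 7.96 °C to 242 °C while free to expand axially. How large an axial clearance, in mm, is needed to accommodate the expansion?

37.7 mm

ΔT = 242 − 7.96 = 234.0 K.
ΔL = α·L₀·ΔT = 47.9×10⁻⁶ × 3360 mm × 234.0 K = 37.7 mm.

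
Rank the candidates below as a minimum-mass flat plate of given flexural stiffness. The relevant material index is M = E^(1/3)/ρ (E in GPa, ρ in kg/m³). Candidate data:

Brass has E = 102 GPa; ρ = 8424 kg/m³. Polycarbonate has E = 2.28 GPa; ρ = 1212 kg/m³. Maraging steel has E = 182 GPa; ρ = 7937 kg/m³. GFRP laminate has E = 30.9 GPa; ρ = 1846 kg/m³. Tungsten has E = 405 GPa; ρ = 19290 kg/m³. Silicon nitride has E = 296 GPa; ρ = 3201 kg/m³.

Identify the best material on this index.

silicon nitride

Computing M directly (units already consistent):
  silicon nitride: M = 2.08×10⁻³
  GFRP laminate: M = 1.70×10⁻³
  polycarbonate: M = 1.09×10⁻³
  maraging steel: M = 0.714×10⁻³
  brass: M = 0.555×10⁻³
  tungsten: M = 0.384×10⁻³
The maximum is for silicon nitride.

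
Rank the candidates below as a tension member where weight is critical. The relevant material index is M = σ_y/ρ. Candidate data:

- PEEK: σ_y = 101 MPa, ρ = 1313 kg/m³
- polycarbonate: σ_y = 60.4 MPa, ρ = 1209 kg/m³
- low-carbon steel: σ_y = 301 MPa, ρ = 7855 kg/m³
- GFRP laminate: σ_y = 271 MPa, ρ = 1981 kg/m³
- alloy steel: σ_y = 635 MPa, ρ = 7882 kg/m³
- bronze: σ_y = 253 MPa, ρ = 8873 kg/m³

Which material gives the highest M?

Per-candidate index values:
  GFRP laminate: M = 137 kN·m/kg
  alloy steel: M = 80.6 kN·m/kg
  PEEK: M = 76.9 kN·m/kg
  polycarbonate: M = 50.0 kN·m/kg
  low-carbon steel: M = 38.3 kN·m/kg
  bronze: M = 28.5 kN·m/kg
GFRP laminate ranks first.

GFRP laminate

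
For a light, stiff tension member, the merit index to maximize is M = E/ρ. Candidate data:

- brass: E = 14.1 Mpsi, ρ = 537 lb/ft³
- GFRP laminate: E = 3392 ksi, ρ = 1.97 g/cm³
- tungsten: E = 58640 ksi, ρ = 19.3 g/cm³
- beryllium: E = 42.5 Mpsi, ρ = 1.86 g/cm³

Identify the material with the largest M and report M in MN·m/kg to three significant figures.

Convert each candidate to consistent units, then evaluate M:
  brass: E = 97.22 GPa, ρ = 8602 kg/m³
  GFRP laminate: E = 23.39 GPa, ρ = 1970 kg/m³
  tungsten: E = 404.3 GPa, ρ = 19300 kg/m³
  beryllium: E = 293.0 GPa, ρ = 1860 kg/m³
  beryllium: M = 158 MN·m/kg
  tungsten: M = 20.9 MN·m/kg
  GFRP laminate: M = 11.9 MN·m/kg
  brass: M = 11.3 MN·m/kg
Beryllium has the largest M.

beryllium, M = 158 MN·m/kg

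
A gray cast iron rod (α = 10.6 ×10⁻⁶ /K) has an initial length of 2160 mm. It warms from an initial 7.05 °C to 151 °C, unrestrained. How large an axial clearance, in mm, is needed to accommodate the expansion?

3.30 mm

ΔT = 151 − 7.05 = 143.9 K.
ΔL = α·L₀·ΔT = 10.6×10⁻⁶ × 2160 mm × 143.9 K = 3.30 mm.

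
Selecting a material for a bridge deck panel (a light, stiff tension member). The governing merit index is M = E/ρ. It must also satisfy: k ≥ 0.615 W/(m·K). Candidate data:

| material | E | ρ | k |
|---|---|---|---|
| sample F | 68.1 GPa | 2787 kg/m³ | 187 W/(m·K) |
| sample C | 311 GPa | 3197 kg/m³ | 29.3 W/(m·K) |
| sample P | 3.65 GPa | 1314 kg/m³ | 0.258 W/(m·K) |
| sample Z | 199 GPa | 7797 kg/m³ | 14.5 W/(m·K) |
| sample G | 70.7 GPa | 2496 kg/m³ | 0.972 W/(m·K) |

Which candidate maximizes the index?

Screen on constraints: k ≥ 0.615 W/(m·K). Survivors: sample F, sample C, sample Z, sample G.
Computing M directly (units already consistent):
  sample C: M = 97.3 MN·m/kg
  sample G: M = 28.3 MN·m/kg
  sample Z: M = 25.5 MN·m/kg
  sample F: M = 24.4 MN·m/kg
Sample C ranks first.

sample C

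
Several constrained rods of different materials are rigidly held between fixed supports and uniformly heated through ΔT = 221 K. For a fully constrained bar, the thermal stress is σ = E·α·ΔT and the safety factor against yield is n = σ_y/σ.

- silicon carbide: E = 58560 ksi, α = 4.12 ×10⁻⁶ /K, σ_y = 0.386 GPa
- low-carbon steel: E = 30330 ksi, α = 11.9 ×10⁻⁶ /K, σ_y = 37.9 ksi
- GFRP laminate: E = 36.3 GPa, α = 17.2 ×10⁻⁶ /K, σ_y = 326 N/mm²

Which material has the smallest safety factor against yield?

In consistent units (E in GPa, α in ×10⁻⁶/K, σ_y in MPa):
  silicon carbide: E = 403.8, α = 4.12, σ_y = 386.0 → σ = 368 MPa, n = 1.05
  low-carbon steel: E = 209.1, α = 11.9, σ_y = 261.3 → σ = 550 MPa, n = 0.475
  GFRP laminate: E = 36.30, α = 17.2, σ_y = 326.0 → σ = 138 MPa, n = 2.36
Low-carbon steel has the lowest safety factor, n = 0.475.

low-carbon steel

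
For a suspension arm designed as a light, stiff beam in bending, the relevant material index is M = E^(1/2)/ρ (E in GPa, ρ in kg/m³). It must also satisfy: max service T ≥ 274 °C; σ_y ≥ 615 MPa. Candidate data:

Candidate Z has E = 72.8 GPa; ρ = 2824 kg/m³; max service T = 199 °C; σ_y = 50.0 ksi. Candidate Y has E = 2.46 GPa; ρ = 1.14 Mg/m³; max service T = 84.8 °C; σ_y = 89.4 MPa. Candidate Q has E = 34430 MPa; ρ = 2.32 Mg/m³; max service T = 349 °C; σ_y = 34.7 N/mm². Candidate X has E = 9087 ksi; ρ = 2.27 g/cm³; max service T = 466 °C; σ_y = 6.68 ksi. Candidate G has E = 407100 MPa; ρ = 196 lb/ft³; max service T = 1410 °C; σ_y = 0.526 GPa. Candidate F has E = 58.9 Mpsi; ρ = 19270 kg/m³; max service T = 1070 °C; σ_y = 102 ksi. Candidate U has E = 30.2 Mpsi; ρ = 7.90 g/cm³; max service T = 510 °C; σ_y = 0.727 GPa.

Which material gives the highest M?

candidate U

Screen on constraints: max service T ≥ 274 °C; σ_y ≥ 615 MPa. Survivors: candidate F, candidate U.
After converting to SI:
  candidate F: E = 406.1 GPa, ρ = 19270 kg/m³
  candidate U: E = 208.2 GPa, ρ = 7900 kg/m³
  candidate U: M = 1.83×10⁻³
  candidate F: M = 1.05×10⁻³
Highest index: candidate U.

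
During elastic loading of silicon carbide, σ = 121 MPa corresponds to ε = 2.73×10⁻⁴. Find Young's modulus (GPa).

443 GPa

E = σ/ε = 121 MPa / 2.73×10⁻⁴ = 443200 MPa = 443 GPa.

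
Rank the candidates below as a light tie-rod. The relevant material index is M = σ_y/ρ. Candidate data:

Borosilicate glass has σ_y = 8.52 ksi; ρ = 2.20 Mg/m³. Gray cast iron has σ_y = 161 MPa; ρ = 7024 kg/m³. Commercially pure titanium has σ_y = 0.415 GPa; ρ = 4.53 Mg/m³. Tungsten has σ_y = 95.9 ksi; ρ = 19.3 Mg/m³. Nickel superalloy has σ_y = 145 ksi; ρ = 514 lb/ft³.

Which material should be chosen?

nickel superalloy

Putting every candidate on a common basis:
  borosilicate glass: σ_y = 58.74 MPa, ρ = 2200 kg/m³
  gray cast iron: σ_y = 161.0 MPa, ρ = 7024 kg/m³
  commercially pure titanium: σ_y = 415.0 MPa, ρ = 4530 kg/m³
  tungsten: σ_y = 661.2 MPa, ρ = 19300 kg/m³
  nickel superalloy: σ_y = 999.7 MPa, ρ = 8233 kg/m³
  nickel superalloy: M = 121 kN·m/kg
  commercially pure titanium: M = 91.6 kN·m/kg
  tungsten: M = 34.3 kN·m/kg
  borosilicate glass: M = 26.7 kN·m/kg
  gray cast iron: M = 22.9 kN·m/kg
The maximum is for nickel superalloy.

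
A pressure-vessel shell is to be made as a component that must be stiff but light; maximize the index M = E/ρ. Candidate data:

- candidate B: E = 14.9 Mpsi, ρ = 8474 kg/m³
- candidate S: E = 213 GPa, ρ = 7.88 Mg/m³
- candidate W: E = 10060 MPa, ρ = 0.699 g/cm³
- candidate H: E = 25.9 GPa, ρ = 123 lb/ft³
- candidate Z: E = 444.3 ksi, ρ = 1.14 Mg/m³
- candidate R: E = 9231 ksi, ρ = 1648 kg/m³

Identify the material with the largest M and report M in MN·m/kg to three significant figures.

candidate R, M = 38.6 MN·m/kg

In SI units:
  candidate B: E = 102.7 GPa, ρ = 8474 kg/m³
  candidate S: E = 213.0 GPa, ρ = 7880 kg/m³
  candidate W: E = 10.06 GPa, ρ = 699.0 kg/m³
  candidate H: E = 25.90 GPa, ρ = 1970 kg/m³
  candidate Z: E = 3.063 GPa, ρ = 1140 kg/m³
  candidate R: E = 63.65 GPa, ρ = 1648 kg/m³
  candidate R: M = 38.6 MN·m/kg
  candidate S: M = 27.0 MN·m/kg
  candidate W: M = 14.4 MN·m/kg
  candidate H: M = 13.1 MN·m/kg
  candidate B: M = 12.1 MN·m/kg
  candidate Z: M = 2.69 MN·m/kg
Candidate R has the largest M.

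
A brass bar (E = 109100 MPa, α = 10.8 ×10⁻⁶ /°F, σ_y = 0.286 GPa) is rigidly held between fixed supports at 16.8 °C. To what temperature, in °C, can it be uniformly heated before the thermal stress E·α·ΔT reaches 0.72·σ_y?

114 °C

E = 109100 MPa = 109.1 GPa.
α = 10.8×10⁻⁶/°F × 9/5 = 19.4×10⁻⁶/K.
σ_y = 0.286 GPa = 286.0 MPa.
E·α·ΔT = 205.9 MPa ⇒ ΔT = 205.9 / (109.1×10³ × 19.4×10⁻⁶) = 97.09 K.
T = 16.8 + 97.09 = 113.9 °C.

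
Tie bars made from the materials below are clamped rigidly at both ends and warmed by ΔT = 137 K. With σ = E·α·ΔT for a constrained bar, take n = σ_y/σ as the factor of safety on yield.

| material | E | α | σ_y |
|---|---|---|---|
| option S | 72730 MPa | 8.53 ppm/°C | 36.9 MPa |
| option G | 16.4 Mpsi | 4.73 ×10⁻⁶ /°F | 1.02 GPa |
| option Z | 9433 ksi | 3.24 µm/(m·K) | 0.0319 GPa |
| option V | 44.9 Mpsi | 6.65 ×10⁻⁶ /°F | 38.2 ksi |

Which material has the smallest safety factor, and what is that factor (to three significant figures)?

Per material, after unit conversion:
  option S: E = 72.73, α = 8.53, σ_y = 36.90 → σ = 85.0 MPa, n = 0.434
  option G: E = 113.1, α = 8.51, σ_y = 1020 → σ = 132 MPa, n = 7.73
  option Z: E = 65.04, α = 3.24, σ_y = 31.90 → σ = 28.9 MPa, n = 1.10
  option V: E = 309.6, α = 12.0, σ_y = 263.4 → σ = 508 MPa, n = 0.519
Smallest n: option S with n = 0.434.

option S, n = 0.434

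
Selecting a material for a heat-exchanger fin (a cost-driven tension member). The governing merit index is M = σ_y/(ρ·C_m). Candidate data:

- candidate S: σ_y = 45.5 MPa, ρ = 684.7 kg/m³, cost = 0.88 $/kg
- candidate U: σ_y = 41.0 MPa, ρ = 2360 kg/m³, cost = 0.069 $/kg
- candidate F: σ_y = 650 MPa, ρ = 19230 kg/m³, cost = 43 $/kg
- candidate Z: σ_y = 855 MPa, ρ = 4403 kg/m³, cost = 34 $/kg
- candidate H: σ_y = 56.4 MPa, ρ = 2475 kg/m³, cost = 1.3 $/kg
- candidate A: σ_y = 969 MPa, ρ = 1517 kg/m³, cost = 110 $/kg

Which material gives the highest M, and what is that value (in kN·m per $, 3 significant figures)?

Computing M directly (units already consistent):
  candidate U: M = 252 kN·m per $
  candidate S: M = 75.5 kN·m per $
  candidate H: M = 17.5 kN·m per $
  candidate A: M = 5.81 kN·m per $
  candidate Z: M = 5.71 kN·m per $
  candidate F: M = 0.786 kN·m per $
Candidate U has the largest M.

candidate U, M = 252 kN·m per $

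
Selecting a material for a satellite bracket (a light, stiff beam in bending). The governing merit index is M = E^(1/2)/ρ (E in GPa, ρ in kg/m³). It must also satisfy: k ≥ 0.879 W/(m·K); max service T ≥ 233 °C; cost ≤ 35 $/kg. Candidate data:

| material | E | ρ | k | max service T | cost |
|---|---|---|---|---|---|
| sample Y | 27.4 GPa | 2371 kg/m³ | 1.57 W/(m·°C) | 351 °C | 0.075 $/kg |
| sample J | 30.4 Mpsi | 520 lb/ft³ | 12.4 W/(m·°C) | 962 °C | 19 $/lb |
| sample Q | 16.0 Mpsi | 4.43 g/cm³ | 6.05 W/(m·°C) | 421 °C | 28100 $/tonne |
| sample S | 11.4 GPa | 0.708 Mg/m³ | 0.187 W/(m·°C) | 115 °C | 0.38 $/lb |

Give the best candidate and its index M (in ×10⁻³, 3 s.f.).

sample Q, M = 2.37×10⁻³

Screen on constraints: k ≥ 0.879 W/(m·K); max service T ≥ 233 °C; cost ≤ 35 $/kg. Survivors: sample Y, sample Q.
Putting every candidate on a common basis:
  sample Y: E = 27.40 GPa, ρ = 2371 kg/m³
  sample Q: E = 110.3 GPa, ρ = 4430 kg/m³
  sample Q: M = 2.37×10⁻³
  sample Y: M = 2.21×10⁻³
Highest index: sample Q.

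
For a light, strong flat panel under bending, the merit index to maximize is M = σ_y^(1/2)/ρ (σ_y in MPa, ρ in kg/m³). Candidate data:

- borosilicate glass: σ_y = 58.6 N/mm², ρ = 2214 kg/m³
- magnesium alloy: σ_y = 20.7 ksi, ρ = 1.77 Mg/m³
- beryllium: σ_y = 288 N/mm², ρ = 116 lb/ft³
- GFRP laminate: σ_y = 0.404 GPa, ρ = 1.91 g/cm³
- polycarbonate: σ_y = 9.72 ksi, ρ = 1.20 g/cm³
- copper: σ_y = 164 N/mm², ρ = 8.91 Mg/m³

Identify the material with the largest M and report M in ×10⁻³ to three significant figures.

GFRP laminate, M = 10.5×10⁻³

Putting every candidate on a common basis:
  borosilicate glass: σ_y = 58.60 MPa, ρ = 2214 kg/m³
  magnesium alloy: σ_y = 142.7 MPa, ρ = 1770 kg/m³
  beryllium: σ_y = 288.0 MPa, ρ = 1858 kg/m³
  GFRP laminate: σ_y = 404.0 MPa, ρ = 1910 kg/m³
  polycarbonate: σ_y = 67.02 MPa, ρ = 1200 kg/m³
  copper: σ_y = 164.0 MPa, ρ = 8910 kg/m³
  GFRP laminate: M = 10.5×10⁻³
  beryllium: M = 9.13×10⁻³
  polycarbonate: M = 6.82×10⁻³
  magnesium alloy: M = 6.75×10⁻³
  borosilicate glass: M = 3.46×10⁻³
  copper: M = 1.44×10⁻³
Highest index: GFRP laminate.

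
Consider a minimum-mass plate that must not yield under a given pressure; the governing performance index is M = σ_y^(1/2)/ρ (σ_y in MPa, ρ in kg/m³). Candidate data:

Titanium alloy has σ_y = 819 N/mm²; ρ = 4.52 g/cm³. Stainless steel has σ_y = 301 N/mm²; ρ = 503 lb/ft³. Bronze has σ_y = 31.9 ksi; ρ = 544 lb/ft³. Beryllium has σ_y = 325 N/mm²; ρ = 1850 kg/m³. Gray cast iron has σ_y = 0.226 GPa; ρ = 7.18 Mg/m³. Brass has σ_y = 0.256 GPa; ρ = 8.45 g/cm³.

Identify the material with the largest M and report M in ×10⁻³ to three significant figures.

Putting every candidate on a common basis:
  titanium alloy: σ_y = 819.0 MPa, ρ = 4520 kg/m³
  stainless steel: σ_y = 301.0 MPa, ρ = 8057 kg/m³
  bronze: σ_y = 219.9 MPa, ρ = 8714 kg/m³
  beryllium: σ_y = 325.0 MPa, ρ = 1850 kg/m³
  gray cast iron: σ_y = 226.0 MPa, ρ = 7180 kg/m³
  brass: σ_y = 256.0 MPa, ρ = 8450 kg/m³
  beryllium: M = 9.74×10⁻³
  titanium alloy: M = 6.33×10⁻³
  stainless steel: M = 2.15×10⁻³
  gray cast iron: M = 2.09×10⁻³
  brass: M = 1.89×10⁻³
  bronze: M = 1.70×10⁻³
The maximum is for beryllium.

beryllium, M = 9.74×10⁻³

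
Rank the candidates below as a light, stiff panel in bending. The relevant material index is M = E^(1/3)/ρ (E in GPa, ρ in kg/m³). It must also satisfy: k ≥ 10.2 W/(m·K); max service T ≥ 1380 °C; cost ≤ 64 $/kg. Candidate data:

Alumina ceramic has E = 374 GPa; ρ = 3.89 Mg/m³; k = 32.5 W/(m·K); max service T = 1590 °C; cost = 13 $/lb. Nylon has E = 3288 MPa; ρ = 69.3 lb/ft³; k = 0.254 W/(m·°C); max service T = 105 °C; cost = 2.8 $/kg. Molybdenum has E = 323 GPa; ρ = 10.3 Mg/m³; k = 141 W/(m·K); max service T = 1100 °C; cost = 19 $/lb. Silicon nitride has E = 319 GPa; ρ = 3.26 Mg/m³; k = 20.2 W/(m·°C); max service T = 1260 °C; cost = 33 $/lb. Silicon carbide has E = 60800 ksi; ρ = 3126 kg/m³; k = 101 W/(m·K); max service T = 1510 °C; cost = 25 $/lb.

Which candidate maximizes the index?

Screen on constraints: k ≥ 10.2 W/(m·K); max service T ≥ 1380 °C; cost ≤ 64 $/kg. Survivors: alumina ceramic, silicon carbide.
After converting to SI:
  alumina ceramic: E = 374.0 GPa, ρ = 3890 kg/m³
  silicon carbide: E = 419.2 GPa, ρ = 3126 kg/m³
  silicon carbide: M = 2.39×10⁻³
  alumina ceramic: M = 1.85×10⁻³
Silicon carbide ranks first.

silicon carbide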